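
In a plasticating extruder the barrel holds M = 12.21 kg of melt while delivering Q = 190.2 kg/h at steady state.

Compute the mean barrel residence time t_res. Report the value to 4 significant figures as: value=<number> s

Throughput in SI: Q_s = 190.2 kg/h ÷ 3600 s/h = 0.0528333 kg/s
Mean residence time: t_res = M/Q_s = 12.21 kg / 0.0528333 kg/s = 231.104 s

value=231.1 s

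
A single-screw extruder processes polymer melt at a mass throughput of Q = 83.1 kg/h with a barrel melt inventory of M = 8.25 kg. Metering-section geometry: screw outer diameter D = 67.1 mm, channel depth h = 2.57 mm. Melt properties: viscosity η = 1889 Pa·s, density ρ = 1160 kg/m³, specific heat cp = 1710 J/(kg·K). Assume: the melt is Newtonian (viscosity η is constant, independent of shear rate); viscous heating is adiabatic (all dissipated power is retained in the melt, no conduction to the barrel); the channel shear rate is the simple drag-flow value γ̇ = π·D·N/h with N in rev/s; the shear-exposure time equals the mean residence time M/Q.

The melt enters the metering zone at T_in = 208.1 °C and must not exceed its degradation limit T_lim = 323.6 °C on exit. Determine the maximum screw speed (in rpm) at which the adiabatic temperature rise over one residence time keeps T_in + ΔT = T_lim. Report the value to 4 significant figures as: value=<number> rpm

Q_s = Q / 3600 = 83.1 / 3600 = 0.0230833 kg/s
t_res = M / Q_s = 8.25 / 0.0230833 = 357.401 s
Geometry in SI: D = 67.1 mm → 0.0671 m, h = 2.57 mm → 0.00257 m
ΔT_a = T_lim − T_in = 323.6 °C − 208.1 °C = 115.5 K
γ̇_max² = ΔT_a·ρ·cp/(η·t_res) = 115.5·1160·1710/(1889·357.401) = 339.351 s⁻²
Take the square root: γ̇_max = √(339.351) = 18.4215 s⁻¹
N_max = γ̇_max·h / (π·D) = 18.4215 · 0.00257 / (π · 0.0671) = 0.224587 rev/s = 13.4752 rpm

value=13.48 rpm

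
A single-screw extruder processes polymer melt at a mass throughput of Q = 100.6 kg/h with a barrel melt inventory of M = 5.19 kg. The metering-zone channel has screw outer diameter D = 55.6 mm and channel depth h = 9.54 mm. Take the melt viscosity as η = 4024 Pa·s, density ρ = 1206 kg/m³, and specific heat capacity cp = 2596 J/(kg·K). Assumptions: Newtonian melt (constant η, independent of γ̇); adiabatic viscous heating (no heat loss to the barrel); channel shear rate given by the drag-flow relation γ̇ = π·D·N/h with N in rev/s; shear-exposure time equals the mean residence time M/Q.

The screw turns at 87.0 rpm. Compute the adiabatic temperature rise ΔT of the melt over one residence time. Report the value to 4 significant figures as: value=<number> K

Q_s = Q / 3600 = 100.6 / 3600 = 0.0279444 kg/s
t_res = M / Q_s = 5.19 ÷ 0.0279444 = 185.726 s
Convert to SI: D = 0.0556 m, h = 0.00954 m, N = 87.0/60 = 1.45 rev/s
Shear rate: γ̇ = πDN/h = π·0.0556·1.45/0.00954 = 26.5488 s⁻¹
ΔT = η·γ̇²·t_res/(ρ·cp) = [4024 × 26.5488² × 185.726] / [1206 × 2596] = 168.254 K

value=168.3 K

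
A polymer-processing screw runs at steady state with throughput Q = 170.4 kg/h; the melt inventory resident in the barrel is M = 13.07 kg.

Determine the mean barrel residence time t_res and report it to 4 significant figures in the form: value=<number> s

Throughput in SI: Q_s = 170.4 kg/h ÷ 3600 s/h = 0.0473333 kg/s
Mean residence time: t_res = M/Q_s = 13.07 kg / 0.0473333 kg/s = 276.127 s

value=276.1 s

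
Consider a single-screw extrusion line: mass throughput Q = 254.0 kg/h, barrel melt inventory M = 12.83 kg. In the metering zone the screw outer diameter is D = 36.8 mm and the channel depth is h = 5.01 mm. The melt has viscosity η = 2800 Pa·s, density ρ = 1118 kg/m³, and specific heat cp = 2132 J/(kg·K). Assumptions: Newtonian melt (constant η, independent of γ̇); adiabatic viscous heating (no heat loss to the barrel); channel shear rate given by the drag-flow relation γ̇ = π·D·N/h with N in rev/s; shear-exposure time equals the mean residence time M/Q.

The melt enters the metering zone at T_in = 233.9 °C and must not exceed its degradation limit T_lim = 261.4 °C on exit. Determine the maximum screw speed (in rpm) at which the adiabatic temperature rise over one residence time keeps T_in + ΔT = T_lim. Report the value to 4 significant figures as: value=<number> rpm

value=29.50 rpm

Q_s = Q / 3600 = 254.0 / 3600 = 0.0705556 kg/s
t_res = M / Q_s = 12.83 ÷ 0.0705556 = 181.843 s
D = 36.8 mm = 0.0368 m;  h = 5.01 mm = 0.00501 m
ΔT_a = T_lim − T_in = 261.4 − 233.9 = 27.5 K
γ̇_max² = ΔT_a·ρ·cp/(η·t_res) = 27.5·1118·2132/(2800·181.843) = 128.738 s⁻²
γ̇_max = √128.738 = 11.3463 s⁻¹
Solve γ̇ = πDN/h for N: N_max = γ̇_max·h/(π·D) = 11.3463 × 0.00501 / (π × 0.0368) = 0.491693 rev/s = 29.5016 rpm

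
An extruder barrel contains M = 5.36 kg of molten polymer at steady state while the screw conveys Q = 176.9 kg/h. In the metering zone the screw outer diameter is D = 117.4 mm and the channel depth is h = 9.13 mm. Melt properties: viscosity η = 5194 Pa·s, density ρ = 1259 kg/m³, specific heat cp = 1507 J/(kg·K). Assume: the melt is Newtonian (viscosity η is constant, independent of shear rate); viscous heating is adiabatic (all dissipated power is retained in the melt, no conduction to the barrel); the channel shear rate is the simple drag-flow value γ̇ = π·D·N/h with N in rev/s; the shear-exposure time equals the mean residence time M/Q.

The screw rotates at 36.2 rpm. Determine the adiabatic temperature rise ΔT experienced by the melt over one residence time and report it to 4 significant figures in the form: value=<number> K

Convert throughput: Q = 176.9 kg/h = 176.9/3600 = 0.0491389 kg/s
Mean residence time: t_res = M/Q_s = 5.36 kg / 0.0491389 kg/s = 109.079 s
Geometry in metres: D = 117.4 mm → 0.1174 m, h = 9.13 mm → 0.00913 m; screw speed N = 36.2 rpm = 0.603333 rev/s
γ̇ = π·D·N / h = π · 0.1174 · 0.603333 / 0.00913 = 24.3727 s⁻¹
ΔT = η·γ̇²·t_res / (ρ·cp) = 5194 · (24.3727)² · 109.079 / (1259 · 1507) = 177.383 K

value=177.4 K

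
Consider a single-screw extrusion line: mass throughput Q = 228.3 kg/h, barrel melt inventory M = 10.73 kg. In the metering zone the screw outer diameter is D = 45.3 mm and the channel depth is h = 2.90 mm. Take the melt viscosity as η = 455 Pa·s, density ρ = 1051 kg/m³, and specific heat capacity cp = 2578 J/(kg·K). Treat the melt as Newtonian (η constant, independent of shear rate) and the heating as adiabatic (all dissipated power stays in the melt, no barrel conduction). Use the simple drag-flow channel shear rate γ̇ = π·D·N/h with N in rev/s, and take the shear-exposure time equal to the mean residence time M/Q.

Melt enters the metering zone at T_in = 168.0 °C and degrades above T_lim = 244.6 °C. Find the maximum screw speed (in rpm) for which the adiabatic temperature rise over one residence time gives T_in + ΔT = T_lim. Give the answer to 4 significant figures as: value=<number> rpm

Q_s = Q / 3600 = 228.3 / 3600 = 0.0634167 kg/s
t_res = M / Q_s = 10.73 ÷ 0.0634167 = 169.198 s
D = 45.3 mm = 0.0453 m;  h = 2.90 mm = 0.0029 m
ΔT_a = T_lim − T_in = 244.6 °C − 168.0 °C = 76.6 K
γ̇_max² = ΔT_a·ρ·cp/(η·t_res) = 76.6·1051·2578/(455·169.198) = 2695.92 s⁻²
γ̇_max = √2695.92 = 51.9222 s⁻¹
Solve γ̇ = πDN/h for N: N_max = γ̇_max·h/(π·D) = 51.9222 × 0.0029 / (π × 0.0453) = 1.05804 rev/s = 63.4826 rpm

value=63.48 rpm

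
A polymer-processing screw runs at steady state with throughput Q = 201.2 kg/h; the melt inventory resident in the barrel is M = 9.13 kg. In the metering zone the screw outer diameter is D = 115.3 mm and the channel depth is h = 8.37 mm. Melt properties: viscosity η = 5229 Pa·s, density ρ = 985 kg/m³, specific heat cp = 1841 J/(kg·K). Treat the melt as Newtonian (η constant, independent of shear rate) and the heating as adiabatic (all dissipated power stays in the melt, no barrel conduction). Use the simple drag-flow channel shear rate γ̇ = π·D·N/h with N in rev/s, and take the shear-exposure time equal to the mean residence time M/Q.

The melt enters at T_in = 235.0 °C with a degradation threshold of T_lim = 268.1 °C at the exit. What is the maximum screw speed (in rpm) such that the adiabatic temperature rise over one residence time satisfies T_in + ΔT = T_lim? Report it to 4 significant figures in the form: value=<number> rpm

Throughput in SI: Q_s = 201.2 kg/h ÷ 3600 s/h = 0.0558889 kg/s
t_res = M / Q_s = 9.13 / 0.0558889 = 163.36 s
D = 115.3 mm = 0.1153 m;  h = 8.37 mm = 0.00837 m
Allowable rise: ΔT_a = T_lim − T_in = 268.1 − 235.0 = 33.1 K
γ̇_max² = ΔT_a·ρ·cp / (η·t_res) = [33.1 × 985 × 1841] / [5229 × 163.36] = 70.2674 s⁻²
γ̇_max = sqrt(70.2674) = 8.38257 s⁻¹
Solve γ̇ = πDN/h for N: N_max = γ̇_max·h/(π·D) = 8.38257 × 0.00837 / (π × 0.1153) = 0.193697 rev/s = 11.6218 rpm

value=11.62 rpm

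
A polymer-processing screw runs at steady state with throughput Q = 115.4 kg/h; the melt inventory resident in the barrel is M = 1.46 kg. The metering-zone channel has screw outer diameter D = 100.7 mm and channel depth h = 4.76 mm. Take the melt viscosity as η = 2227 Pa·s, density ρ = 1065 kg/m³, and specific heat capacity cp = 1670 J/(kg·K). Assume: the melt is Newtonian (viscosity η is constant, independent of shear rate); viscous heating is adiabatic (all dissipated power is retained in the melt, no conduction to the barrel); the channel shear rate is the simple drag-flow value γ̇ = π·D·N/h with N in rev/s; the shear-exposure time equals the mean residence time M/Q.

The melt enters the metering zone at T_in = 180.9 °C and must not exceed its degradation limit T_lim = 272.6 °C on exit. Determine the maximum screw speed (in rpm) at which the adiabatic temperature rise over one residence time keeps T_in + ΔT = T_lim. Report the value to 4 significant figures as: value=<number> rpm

value=36.20 rpm

Throughput in SI: Q_s = 115.4 kg/h ÷ 3600 s/h = 0.0320556 kg/s
t_res = M / Q_s = 1.46 ÷ 0.0320556 = 45.5459 s
Convert to metres: D = 0.1007 m, h = 0.00476 m
ΔT_a = T_lim − T_in = 272.6 °C − 180.9 °C = 91.7 K
γ̇_max² = ΔT_a·ρ·cp/(η·t_res) = 91.7·1065·1670/(2227·45.5459) = 1607.92 s⁻²
Take the square root: γ̇_max = √(1607.92) = 40.0989 s⁻¹
Solve γ̇ = πDN/h for N: N_max = γ̇_max·h/(π·D) = 40.0989 × 0.00476 / (π × 0.1007) = 0.603338 rev/s = 36.2003 rpm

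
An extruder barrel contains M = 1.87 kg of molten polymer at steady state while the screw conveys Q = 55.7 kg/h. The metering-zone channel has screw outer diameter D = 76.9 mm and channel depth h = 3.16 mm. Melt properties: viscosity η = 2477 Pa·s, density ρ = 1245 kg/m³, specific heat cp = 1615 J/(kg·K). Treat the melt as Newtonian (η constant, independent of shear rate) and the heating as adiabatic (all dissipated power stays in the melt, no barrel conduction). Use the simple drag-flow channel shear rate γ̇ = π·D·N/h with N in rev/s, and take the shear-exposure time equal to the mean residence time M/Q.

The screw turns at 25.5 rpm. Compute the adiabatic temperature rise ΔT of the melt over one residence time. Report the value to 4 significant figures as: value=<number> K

value=157.2 K

Q_s = Q / 3600 = 55.7 / 3600 = 0.0154722 kg/s
t_res = M / Q_s = 1.87 ÷ 0.0154722 = 120.862 s
Convert to SI: D = 0.0769 m, h = 0.00316 m, N = 25.5/60 = 0.425 rev/s
γ̇ = π·D·N / h = π · 0.0769 · 0.425 / 0.00316 = 32.4921 s⁻¹
ΔT = η·γ̇²·t_res / (ρ·cp) = 2477 · (32.4921)² · 120.862 / (1245 · 1615) = 157.192 K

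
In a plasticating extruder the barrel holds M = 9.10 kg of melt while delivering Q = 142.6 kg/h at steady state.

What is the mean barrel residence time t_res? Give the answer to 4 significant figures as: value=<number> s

Convert throughput: Q = 142.6 kg/h = 142.6/3600 = 0.0396111 kg/s
Mean residence time: t_res = M/Q_s = 9.10 kg / 0.0396111 kg/s = 229.734 s

value=229.7 s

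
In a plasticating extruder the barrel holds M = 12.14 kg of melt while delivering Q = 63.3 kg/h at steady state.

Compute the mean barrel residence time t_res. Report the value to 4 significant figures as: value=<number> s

value=690.4 s

Q_s = Q / 3600 = 63.3 / 3600 = 0.0175833 kg/s
t_res = M / Q_s = 12.14 ÷ 0.0175833 = 690.427 s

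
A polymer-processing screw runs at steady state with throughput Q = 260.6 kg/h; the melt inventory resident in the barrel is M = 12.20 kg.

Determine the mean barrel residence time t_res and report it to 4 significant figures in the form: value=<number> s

value=168.5 s

Throughput in SI: Q_s = 260.6 kg/h ÷ 3600 s/h = 0.0723889 kg/s
Mean residence time: t_res = M/Q_s = 12.20 kg / 0.0723889 kg/s = 168.534 s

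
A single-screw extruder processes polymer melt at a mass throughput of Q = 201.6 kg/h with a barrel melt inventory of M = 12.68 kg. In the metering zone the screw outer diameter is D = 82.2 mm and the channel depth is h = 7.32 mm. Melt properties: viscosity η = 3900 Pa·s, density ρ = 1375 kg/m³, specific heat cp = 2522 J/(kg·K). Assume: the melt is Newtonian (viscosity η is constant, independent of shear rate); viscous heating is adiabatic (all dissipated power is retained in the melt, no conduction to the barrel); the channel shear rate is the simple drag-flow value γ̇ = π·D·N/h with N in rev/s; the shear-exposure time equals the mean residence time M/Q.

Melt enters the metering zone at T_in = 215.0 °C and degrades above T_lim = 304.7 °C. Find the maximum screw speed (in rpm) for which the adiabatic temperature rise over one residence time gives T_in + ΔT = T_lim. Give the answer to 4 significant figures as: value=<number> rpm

value=31.92 rpm

Q_s = Q / 3600 = 201.6 / 3600 = 0.056 kg/s
t_res = M / Q_s = 12.68 ÷ 0.056 = 226.429 s
Convert to metres: D = 0.0822 m, h = 0.00732 m
ΔT_a = T_lim − T_in = 304.7 °C − 215.0 °C = 89.7 K
γ̇_max² = ΔT_a·ρ·cp/(η·t_res) = 89.7·1375·2522/(3900·226.429) = 352.245 s⁻²
Take the square root: γ̇_max = √(352.245) = 18.7682 s⁻¹
N_max = γ̇_max h / (πD) = 18.7682·0.00732/(π·0.0822) = 0.532 rev/s → ×60 = 31.92 rpm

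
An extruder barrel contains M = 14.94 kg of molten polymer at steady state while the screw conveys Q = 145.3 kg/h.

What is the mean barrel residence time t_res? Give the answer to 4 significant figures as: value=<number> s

value=370.2 s

Convert throughput: Q = 145.3 kg/h = 145.3/3600 = 0.0403611 kg/s
Mean residence time: t_res = M/Q_s = 14.94 kg / 0.0403611 kg/s = 370.158 s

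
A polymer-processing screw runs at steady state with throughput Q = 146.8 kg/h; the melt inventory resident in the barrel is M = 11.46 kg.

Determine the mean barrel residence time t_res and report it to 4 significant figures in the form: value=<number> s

value=281.0 s

Convert throughput: Q = 146.8 kg/h = 146.8/3600 = 0.0407778 kg/s
t_res = M / Q_s = 11.46 ÷ 0.0407778 = 281.035 s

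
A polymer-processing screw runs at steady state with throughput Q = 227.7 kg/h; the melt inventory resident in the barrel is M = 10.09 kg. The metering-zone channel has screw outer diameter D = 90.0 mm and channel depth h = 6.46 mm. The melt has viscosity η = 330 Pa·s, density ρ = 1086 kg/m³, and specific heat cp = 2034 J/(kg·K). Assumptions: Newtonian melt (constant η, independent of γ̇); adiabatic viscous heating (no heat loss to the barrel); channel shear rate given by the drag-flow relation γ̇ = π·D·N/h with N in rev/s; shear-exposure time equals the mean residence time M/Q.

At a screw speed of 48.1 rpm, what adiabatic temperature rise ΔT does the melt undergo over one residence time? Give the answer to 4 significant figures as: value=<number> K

Convert throughput: Q = 227.7 kg/h = 227.7/3600 = 0.06325 kg/s
Mean residence time: t_res = M/Q_s = 10.09 kg / 0.06325 kg/s = 159.526 s
Geometry in metres: D = 90.0 mm → 0.09 m, h = 6.46 mm → 0.00646 m; screw speed N = 48.1 rpm = 0.801667 rev/s
γ̇ = π·D·N / h = π · 0.09 · 0.801667 / 0.00646 = 35.0876 s⁻¹
Adiabatic rise: ΔT = η γ̇² t_res / (ρ cp) = 330·(35.0876)²·159.526 / (1086·2034) = 29.3407 K

value=29.34 K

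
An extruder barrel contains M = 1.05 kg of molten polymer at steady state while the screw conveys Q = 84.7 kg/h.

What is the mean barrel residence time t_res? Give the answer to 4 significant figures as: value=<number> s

Convert throughput: Q = 84.7 kg/h = 84.7/3600 = 0.0235278 kg/s
t_res = M / Q_s = 1.05 / 0.0235278 = 44.6281 s

value=44.63 s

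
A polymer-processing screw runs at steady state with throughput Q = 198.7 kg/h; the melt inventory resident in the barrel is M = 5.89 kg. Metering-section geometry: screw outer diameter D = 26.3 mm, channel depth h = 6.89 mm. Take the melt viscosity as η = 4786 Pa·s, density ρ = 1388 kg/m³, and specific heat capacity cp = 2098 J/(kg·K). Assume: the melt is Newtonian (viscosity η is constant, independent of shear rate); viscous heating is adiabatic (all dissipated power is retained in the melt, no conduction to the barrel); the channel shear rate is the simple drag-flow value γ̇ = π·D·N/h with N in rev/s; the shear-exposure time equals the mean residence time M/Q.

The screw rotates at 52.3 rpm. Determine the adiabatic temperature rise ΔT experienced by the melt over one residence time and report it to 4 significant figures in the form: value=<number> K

value=19.16 K

Convert throughput: Q = 198.7 kg/h = 198.7/3600 = 0.0551944 kg/s
t_res = M / Q_s = 5.89 / 0.0551944 = 106.714 s
Convert to SI: D = 0.0263 m, h = 0.00689 m, N = 52.3/60 = 0.871667 rev/s
Shear rate: γ̇ = πDN/h = π·0.0263·0.871667/0.00689 = 10.4529 s⁻¹
Adiabatic rise: ΔT = η γ̇² t_res / (ρ cp) = 4786·(10.4529)²·106.714 / (1388·2098) = 19.1633 K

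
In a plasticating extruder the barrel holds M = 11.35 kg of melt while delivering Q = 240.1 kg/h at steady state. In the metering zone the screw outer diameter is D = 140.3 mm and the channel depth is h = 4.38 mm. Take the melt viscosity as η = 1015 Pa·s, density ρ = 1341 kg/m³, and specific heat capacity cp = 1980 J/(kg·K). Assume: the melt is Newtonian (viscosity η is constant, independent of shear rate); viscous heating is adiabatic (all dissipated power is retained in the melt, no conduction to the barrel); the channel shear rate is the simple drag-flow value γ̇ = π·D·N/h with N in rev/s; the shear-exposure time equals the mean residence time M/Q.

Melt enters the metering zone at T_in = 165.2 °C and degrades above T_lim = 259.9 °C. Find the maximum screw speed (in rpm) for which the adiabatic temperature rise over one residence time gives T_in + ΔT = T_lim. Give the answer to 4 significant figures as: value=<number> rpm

Convert throughput: Q = 240.1 kg/h = 240.1/3600 = 0.0666944 kg/s
t_res = M / Q_s = 11.35 ÷ 0.0666944 = 170.179 s
D = 140.3 mm = 0.1403 m;  h = 4.38 mm = 0.00438 m
Allowable rise: ΔT_a = T_lim − T_in = 259.9 − 165.2 = 94.7 K
γ̇_max² = ΔT_a·ρ·cp / (η·t_res) = [94.7 × 1341 × 1980] / [1015 × 170.179] = 1455.7 s⁻²
Take the square root: γ̇_max = √(1455.7) = 38.1536 s⁻¹
N_max = γ̇_max h / (πD) = 38.1536·0.00438/(π·0.1403) = 0.379142 rev/s → ×60 = 22.7485 rpm

value=22.75 rpm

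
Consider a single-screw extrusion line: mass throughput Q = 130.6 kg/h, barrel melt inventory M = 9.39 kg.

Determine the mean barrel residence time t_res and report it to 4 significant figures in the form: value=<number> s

Q_s = Q / 3600 = 130.6 / 3600 = 0.0362778 kg/s
t_res = M / Q_s = 9.39 / 0.0362778 = 258.836 s

value=258.8 s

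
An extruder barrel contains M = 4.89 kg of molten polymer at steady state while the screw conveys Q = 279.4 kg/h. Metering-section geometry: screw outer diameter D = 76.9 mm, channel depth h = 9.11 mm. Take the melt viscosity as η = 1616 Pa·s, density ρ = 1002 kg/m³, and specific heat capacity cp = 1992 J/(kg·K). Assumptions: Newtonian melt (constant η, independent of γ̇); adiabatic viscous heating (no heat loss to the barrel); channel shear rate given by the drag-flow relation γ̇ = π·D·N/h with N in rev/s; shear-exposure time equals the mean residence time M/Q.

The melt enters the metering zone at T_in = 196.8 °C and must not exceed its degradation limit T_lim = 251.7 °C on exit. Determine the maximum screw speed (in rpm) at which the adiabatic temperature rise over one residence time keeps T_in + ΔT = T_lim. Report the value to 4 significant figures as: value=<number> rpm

Throughput in SI: Q_s = 279.4 kg/h ÷ 3600 s/h = 0.0776111 kg/s
t_res = M / Q_s = 4.89 / 0.0776111 = 63.0064 s
Geometry in SI: D = 76.9 mm → 0.0769 m, h = 9.11 mm → 0.00911 m
ΔT_a = T_lim − T_in = 251.7 − 196.8 = 54.9 K
γ̇_max² = ΔT_a·ρ·cp/(η·t_res) = 54.9·1002·1992/(1616·63.0064) = 1076.23 s⁻²
Take the square root: γ̇_max = √(1076.23) = 32.8059 s⁻¹
N_max = γ̇_max·h / (π·D) = 32.8059 · 0.00911 / (π · 0.0769) = 1.23707 rev/s = 74.2241 rpm

value=74.22 rpm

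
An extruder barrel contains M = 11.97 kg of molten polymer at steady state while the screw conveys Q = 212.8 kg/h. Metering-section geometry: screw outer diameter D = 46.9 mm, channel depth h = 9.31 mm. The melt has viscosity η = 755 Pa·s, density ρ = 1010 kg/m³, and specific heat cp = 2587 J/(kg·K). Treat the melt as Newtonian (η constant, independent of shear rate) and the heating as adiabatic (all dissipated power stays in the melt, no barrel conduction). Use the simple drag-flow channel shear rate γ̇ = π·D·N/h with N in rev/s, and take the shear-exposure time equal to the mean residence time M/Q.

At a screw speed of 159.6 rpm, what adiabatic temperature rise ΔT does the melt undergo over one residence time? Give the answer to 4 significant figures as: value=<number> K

Throughput in SI: Q_s = 212.8 kg/h ÷ 3600 s/h = 0.0591111 kg/s
t_res = M / Q_s = 11.97 / 0.0591111 = 202.5 s
D = 46.9 mm = 0.0469 m;  h = 9.31 mm = 0.00931 m;  N = 159.6 rpm / 60 = 2.66 rev/s
γ̇ = π·D·N / h = π · 0.0469 · 2.66 / 0.00931 = 42.0973 s⁻¹
Adiabatic rise: ΔT = η γ̇² t_res / (ρ cp) = 755·(42.0973)²·202.5 / (1010·2587) = 103.696 K

value=103.7 K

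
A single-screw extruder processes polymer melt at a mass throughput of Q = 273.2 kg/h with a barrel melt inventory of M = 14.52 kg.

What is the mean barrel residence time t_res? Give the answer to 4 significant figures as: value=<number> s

Convert throughput: Q = 273.2 kg/h = 273.2/3600 = 0.0758889 kg/s
Mean residence time: t_res = M/Q_s = 14.52 kg / 0.0758889 kg/s = 191.332 s

value=191.3 s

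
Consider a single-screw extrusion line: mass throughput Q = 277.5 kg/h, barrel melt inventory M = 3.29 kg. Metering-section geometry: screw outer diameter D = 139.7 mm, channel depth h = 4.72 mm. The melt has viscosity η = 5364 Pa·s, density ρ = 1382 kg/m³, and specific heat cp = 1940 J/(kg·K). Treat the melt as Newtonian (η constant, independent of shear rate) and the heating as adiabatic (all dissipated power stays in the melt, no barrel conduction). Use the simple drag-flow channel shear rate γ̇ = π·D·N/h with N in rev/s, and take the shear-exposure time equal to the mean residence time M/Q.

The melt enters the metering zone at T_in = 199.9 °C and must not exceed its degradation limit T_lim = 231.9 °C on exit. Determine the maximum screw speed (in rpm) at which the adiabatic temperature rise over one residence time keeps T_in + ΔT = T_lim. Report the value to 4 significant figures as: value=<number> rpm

value=12.49 rpm

Convert throughput: Q = 277.5 kg/h = 277.5/3600 = 0.0770833 kg/s
t_res = M / Q_s = 3.29 ÷ 0.0770833 = 42.6811 s
Geometry in SI: D = 139.7 mm → 0.1397 m, h = 4.72 mm → 0.00472 m
ΔT_a = T_lim − T_in = 231.9 − 199.9 = 32 K
Invert ΔT = ηγ̇²t_res/(ρcp) for γ̇: γ̇_max² = ΔT_a ρ cp / (η t_res) = 32·1382·1940 / (5364·42.6811) = 374.745 s⁻²
γ̇_max = √374.745 = 19.3583 s⁻¹
Solve γ̇ = πDN/h for N: N_max = γ̇_max·h/(π·D) = 19.3583 × 0.00472 / (π × 0.1397) = 0.208192 rev/s = 12.4915 rpm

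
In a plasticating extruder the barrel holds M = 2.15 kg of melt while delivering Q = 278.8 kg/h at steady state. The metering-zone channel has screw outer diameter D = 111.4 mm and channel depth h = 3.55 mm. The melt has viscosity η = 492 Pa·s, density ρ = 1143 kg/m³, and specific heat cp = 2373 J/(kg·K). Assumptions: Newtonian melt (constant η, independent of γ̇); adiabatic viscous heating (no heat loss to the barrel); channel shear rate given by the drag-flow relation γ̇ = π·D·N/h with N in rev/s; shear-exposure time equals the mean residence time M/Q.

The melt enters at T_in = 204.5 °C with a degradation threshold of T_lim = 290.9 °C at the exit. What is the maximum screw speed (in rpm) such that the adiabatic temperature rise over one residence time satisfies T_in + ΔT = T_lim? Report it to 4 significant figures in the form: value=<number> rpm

value=79.72 rpm

Convert throughput: Q = 278.8 kg/h = 278.8/3600 = 0.0774444 kg/s
t_res = M / Q_s = 2.15 ÷ 0.0774444 = 27.7618 s
Geometry in SI: D = 111.4 mm → 0.1114 m, h = 3.55 mm → 0.00355 m
ΔT_a = T_lim − T_in = 290.9 °C − 204.5 °C = 86.4 K
Invert ΔT = ηγ̇²t_res/(ρcp) for γ̇: γ̇_max² = ΔT_a ρ cp / (η t_res) = 86.4·1143·2373 / (492·27.7618) = 17157.1 s⁻²
γ̇_max = sqrt(17157.1) = 130.985 s⁻¹
N_max = γ̇_max h / (πD) = 130.985·0.00355/(π·0.1114) = 1.32867 rev/s → ×60 = 79.7199 rpm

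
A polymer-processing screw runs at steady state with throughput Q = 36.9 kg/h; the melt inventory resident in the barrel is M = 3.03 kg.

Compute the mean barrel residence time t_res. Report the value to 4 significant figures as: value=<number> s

Q_s = Q / 3600 = 36.9 / 3600 = 0.01025 kg/s
t_res = M / Q_s = 3.03 / 0.01025 = 295.61 s

value=295.6 s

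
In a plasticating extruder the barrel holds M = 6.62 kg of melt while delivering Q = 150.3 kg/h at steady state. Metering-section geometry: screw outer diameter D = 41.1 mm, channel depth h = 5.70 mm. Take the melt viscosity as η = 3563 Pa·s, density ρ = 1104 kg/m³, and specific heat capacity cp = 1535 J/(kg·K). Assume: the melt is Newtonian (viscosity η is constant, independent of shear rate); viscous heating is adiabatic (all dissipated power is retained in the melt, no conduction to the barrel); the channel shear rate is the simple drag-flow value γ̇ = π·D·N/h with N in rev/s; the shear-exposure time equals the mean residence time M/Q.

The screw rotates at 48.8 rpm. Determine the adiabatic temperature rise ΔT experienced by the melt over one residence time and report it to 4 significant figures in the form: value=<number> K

value=113.2 K

Convert throughput: Q = 150.3 kg/h = 150.3/3600 = 0.04175 kg/s
Mean residence time: t_res = M/Q_s = 6.62 kg / 0.04175 kg/s = 158.563 s
Convert to SI: D = 0.0411 m, h = 0.0057 m, N = 48.8/60 = 0.813333 rev/s
Shear rate: γ̇ = πDN/h = π·0.0411·0.813333/0.0057 = 18.4241 s⁻¹
ΔT = η·γ̇²·t_res / (ρ·cp) = 3563 · (18.4241)² · 158.563 / (1104 · 1535) = 113.165 K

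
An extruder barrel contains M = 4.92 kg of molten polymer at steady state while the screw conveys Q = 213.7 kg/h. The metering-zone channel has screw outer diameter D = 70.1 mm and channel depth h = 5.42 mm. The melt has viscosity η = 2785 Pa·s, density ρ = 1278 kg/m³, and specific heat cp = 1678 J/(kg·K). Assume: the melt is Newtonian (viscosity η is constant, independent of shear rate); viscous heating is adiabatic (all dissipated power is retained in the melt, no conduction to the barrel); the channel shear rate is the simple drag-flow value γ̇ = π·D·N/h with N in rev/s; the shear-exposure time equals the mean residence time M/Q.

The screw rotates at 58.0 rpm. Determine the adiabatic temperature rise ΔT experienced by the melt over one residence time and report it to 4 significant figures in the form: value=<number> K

value=166.1 K

Q_s = Q / 3600 = 213.7 / 3600 = 0.0593611 kg/s
t_res = M / Q_s = 4.92 / 0.0593611 = 82.8825 s
Convert to SI: D = 0.0701 m, h = 0.00542 m, N = 58.0/60 = 0.966667 rev/s
γ̇ = π D N / h = (π)(0.0701)(0.966667) / 0.00542 = 39.2776 s⁻¹
Adiabatic rise: ΔT = η γ̇² t_res / (ρ cp) = 2785·(39.2776)²·82.8825 / (1278·1678) = 166.057 K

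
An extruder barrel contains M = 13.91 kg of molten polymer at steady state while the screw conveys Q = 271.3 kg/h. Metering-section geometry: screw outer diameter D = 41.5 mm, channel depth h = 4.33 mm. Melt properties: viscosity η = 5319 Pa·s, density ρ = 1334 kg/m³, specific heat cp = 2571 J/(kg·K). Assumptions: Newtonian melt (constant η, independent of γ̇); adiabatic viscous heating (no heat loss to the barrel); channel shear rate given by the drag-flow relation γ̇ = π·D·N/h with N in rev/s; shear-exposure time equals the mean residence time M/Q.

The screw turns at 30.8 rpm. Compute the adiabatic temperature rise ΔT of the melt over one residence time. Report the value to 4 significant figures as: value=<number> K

value=68.39 K

Throughput in SI: Q_s = 271.3 kg/h ÷ 3600 s/h = 0.0753611 kg/s
t_res = M / Q_s = 13.91 / 0.0753611 = 184.578 s
Geometry in metres: D = 41.5 mm → 0.0415 m, h = 4.33 mm → 0.00433 m; screw speed N = 30.8 rpm = 0.513333 rev/s
γ̇ = π·D·N / h = π · 0.0415 · 0.513333 / 0.00433 = 15.4564 s⁻¹
ΔT = η·γ̇²·t_res / (ρ·cp) = 5319 · (15.4564)² · 184.578 / (1334 · 2571) = 68.3866 K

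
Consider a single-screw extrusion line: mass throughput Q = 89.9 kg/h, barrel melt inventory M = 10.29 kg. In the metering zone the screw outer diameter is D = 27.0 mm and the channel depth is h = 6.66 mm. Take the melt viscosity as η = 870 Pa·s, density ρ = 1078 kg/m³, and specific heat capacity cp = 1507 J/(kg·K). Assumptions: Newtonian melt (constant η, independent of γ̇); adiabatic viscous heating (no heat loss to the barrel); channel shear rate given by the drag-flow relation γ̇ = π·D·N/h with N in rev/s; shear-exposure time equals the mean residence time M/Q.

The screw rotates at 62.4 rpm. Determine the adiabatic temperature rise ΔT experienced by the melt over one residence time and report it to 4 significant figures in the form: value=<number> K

Throughput in SI: Q_s = 89.9 kg/h ÷ 3600 s/h = 0.0249722 kg/s
t_res = M / Q_s = 10.29 ÷ 0.0249722 = 412.058 s
Geometry in metres: D = 27.0 mm → 0.027 m, h = 6.66 mm → 0.00666 m; screw speed N = 62.4 rpm = 1.04 rev/s
γ̇ = π D N / h = (π)(0.027)(1.04) / 0.00666 = 13.2456 s⁻¹
ΔT = η·γ̇²·t_res/(ρ·cp) = [870 × 13.2456² × 412.058] / [1078 × 1507] = 38.716 K

value=38.72 K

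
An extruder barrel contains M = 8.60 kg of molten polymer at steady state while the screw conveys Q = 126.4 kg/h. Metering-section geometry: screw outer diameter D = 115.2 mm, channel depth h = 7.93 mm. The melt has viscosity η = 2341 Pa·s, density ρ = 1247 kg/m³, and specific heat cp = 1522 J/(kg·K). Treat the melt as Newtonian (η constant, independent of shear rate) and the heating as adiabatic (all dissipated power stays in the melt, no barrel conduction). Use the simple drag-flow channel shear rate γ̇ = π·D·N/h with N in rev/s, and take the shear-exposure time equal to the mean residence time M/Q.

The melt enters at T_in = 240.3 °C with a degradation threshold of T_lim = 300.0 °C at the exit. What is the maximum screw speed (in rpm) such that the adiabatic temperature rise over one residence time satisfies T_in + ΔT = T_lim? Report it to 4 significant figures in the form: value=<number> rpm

value=18.48 rpm

Throughput in SI: Q_s = 126.4 kg/h ÷ 3600 s/h = 0.0351111 kg/s
Mean residence time: t_res = M/Q_s = 8.60 kg / 0.0351111 kg/s = 244.937 s
Geometry in SI: D = 115.2 mm → 0.1152 m, h = 7.93 mm → 0.00793 m
Allowable rise: ΔT_a = T_lim − T_in = 300.0 − 240.3 = 59.7 K
γ̇_max² = ΔT_a·ρ·cp/(η·t_res) = 59.7·1247·1522/(2341·244.937) = 197.606 s⁻²
γ̇_max = sqrt(197.606) = 14.0572 s⁻¹
N_max = γ̇_max·h / (π·D) = 14.0572 · 0.00793 / (π · 0.1152) = 0.308014 rev/s = 18.4809 rpm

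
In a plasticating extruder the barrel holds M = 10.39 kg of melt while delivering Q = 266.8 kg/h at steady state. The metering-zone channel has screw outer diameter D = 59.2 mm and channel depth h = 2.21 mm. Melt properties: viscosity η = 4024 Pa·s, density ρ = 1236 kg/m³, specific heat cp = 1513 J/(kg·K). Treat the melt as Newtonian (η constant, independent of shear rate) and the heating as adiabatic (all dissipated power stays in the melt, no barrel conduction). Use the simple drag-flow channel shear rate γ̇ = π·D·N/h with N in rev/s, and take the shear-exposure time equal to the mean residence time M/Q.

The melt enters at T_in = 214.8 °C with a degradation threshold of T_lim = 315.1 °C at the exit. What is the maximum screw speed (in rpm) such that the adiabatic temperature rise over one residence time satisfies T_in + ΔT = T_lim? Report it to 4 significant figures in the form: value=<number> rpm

value=13.00 rpm

Convert throughput: Q = 266.8 kg/h = 266.8/3600 = 0.0741111 kg/s
t_res = M / Q_s = 10.39 ÷ 0.0741111 = 140.195 s
Convert to metres: D = 0.0592 m, h = 0.00221 m
Allowable rise: ΔT_a = T_lim − T_in = 315.1 − 214.8 = 100.3 K
Invert ΔT = ηγ̇²t_res/(ρcp) for γ̇: γ̇_max² = ΔT_a ρ cp / (η t_res) = 100.3·1236·1513 / (4024·140.195) = 332.482 s⁻²
γ̇_max = √332.482 = 18.2341 s⁻¹
Solve γ̇ = πDN/h for N: N_max = γ̇_max·h/(π·D) = 18.2341 × 0.00221 / (π × 0.0592) = 0.216673 rev/s = 13.0004 rpm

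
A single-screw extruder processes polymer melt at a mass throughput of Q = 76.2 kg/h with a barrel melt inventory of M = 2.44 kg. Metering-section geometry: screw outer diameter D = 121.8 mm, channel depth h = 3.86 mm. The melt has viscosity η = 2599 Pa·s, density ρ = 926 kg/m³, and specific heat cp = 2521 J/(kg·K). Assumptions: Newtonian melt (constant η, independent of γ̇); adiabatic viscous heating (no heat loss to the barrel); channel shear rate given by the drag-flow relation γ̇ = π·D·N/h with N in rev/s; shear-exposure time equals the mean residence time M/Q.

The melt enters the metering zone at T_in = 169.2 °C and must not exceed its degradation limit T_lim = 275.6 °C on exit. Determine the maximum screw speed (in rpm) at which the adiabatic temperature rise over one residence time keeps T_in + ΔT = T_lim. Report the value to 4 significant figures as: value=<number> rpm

value=17.43 rpm

Throughput in SI: Q_s = 76.2 kg/h ÷ 3600 s/h = 0.0211667 kg/s
t_res = M / Q_s = 2.44 ÷ 0.0211667 = 115.276 s
Geometry in SI: D = 121.8 mm → 0.1218 m, h = 3.86 mm → 0.00386 m
ΔT_a = T_lim − T_in = 275.6 − 169.2 = 106.4 K
Invert ΔT = ηγ̇²t_res/(ρcp) for γ̇: γ̇_max² = ΔT_a ρ cp / (η t_res) = 106.4·926·2521 / (2599·115.276) = 829.052 s⁻²
Take the square root: γ̇_max = √(829.052) = 28.7933 s⁻¹
N_max = γ̇_max·h / (π·D) = 28.7933 · 0.00386 / (π · 0.1218) = 0.290456 rev/s = 17.4274 rpm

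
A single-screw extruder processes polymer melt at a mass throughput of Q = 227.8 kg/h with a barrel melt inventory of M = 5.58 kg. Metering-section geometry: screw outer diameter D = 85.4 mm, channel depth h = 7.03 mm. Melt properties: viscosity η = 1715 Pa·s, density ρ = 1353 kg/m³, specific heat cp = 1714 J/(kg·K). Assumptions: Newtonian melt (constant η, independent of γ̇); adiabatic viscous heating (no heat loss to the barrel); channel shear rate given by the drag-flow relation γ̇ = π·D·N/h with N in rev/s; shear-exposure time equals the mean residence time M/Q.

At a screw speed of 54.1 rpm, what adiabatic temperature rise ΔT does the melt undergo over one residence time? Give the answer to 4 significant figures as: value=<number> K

value=77.22 K

Throughput in SI: Q_s = 227.8 kg/h ÷ 3600 s/h = 0.0632778 kg/s
Mean residence time: t_res = M/Q_s = 5.58 kg / 0.0632778 kg/s = 88.1826 s
Convert to SI: D = 0.0854 m, h = 0.00703 m, N = 54.1/60 = 0.901667 rev/s
Shear rate: γ̇ = πDN/h = π·0.0854·0.901667/0.00703 = 34.4111 s⁻¹
Adiabatic rise: ΔT = η γ̇² t_res / (ρ cp) = 1715·(34.4111)²·88.1826 / (1353·1714) = 77.221 K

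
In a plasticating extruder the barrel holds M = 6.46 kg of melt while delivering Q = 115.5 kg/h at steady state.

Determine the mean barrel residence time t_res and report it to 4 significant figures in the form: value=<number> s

value=201.4 s

Throughput in SI: Q_s = 115.5 kg/h ÷ 3600 s/h = 0.0320833 kg/s
Mean residence time: t_res = M/Q_s = 6.46 kg / 0.0320833 kg/s = 201.351 s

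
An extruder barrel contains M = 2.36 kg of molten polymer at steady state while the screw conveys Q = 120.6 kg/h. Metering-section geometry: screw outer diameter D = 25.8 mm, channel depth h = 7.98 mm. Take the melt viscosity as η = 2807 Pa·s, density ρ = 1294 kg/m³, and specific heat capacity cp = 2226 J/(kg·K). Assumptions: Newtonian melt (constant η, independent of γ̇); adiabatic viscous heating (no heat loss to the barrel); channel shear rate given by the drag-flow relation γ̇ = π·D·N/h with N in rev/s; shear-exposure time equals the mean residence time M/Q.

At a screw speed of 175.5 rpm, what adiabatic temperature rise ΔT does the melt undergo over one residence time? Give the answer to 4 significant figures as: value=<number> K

Throughput in SI: Q_s = 120.6 kg/h ÷ 3600 s/h = 0.0335 kg/s
t_res = M / Q_s = 2.36 / 0.0335 = 70.4478 s
D = 25.8 mm = 0.0258 m;  h = 7.98 mm = 0.00798 m;  N = 175.5 rpm / 60 = 2.925 rev/s
Shear rate: γ̇ = πDN/h = π·0.0258·2.925/0.00798 = 29.7093 s⁻¹
ΔT = η·γ̇²·t_res / (ρ·cp) = 2807 · (29.7093)² · 70.4478 / (1294 · 2226) = 60.5948 K

value=60.59 K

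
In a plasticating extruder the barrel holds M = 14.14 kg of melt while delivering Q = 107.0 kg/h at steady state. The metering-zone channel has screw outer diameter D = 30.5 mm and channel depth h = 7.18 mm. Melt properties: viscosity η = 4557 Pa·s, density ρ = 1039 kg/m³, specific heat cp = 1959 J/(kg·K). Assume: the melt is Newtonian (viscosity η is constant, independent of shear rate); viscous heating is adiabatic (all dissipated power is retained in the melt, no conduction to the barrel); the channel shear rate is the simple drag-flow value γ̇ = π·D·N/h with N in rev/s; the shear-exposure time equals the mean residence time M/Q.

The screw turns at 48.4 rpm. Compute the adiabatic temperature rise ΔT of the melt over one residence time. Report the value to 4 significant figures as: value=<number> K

value=123.4 K

Convert throughput: Q = 107.0 kg/h = 107.0/3600 = 0.0297222 kg/s
t_res = M / Q_s = 14.14 ÷ 0.0297222 = 475.738 s
Convert to SI: D = 0.0305 m, h = 0.00718 m, N = 48.4/60 = 0.806667 rev/s
Shear rate: γ̇ = πDN/h = π·0.0305·0.806667/0.00718 = 10.7651 s⁻¹
ΔT = η·γ̇²·t_res/(ρ·cp) = [4557 × 10.7651² × 475.738] / [1039 × 1959] = 123.434 K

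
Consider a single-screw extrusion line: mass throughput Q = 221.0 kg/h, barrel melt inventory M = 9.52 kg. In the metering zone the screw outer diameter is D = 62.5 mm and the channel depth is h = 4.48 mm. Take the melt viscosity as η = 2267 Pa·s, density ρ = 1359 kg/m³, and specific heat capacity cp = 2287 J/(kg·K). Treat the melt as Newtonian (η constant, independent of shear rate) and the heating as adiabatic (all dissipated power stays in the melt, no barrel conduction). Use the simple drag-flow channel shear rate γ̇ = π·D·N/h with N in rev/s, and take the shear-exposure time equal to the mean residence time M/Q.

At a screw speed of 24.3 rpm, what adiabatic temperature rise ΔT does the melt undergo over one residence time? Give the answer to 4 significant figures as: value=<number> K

Convert throughput: Q = 221.0 kg/h = 221.0/3600 = 0.0613889 kg/s
Mean residence time: t_res = M/Q_s = 9.52 kg / 0.0613889 kg/s = 155.077 s
Geometry in metres: D = 62.5 mm → 0.0625 m, h = 4.48 mm → 0.00448 m; screw speed N = 24.3 rpm = 0.405 rev/s
γ̇ = π·D·N / h = π · 0.0625 · 0.405 / 0.00448 = 17.7503 s⁻¹
Adiabatic rise: ΔT = η γ̇² t_res / (ρ cp) = 2267·(17.7503)²·155.077 / (1359·2287) = 35.6391 K

value=35.64 K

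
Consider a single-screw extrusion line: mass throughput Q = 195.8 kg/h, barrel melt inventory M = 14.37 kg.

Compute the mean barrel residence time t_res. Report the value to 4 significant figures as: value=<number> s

Convert throughput: Q = 195.8 kg/h = 195.8/3600 = 0.0543889 kg/s
t_res = M / Q_s = 14.37 ÷ 0.0543889 = 264.208 s

value=264.2 s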